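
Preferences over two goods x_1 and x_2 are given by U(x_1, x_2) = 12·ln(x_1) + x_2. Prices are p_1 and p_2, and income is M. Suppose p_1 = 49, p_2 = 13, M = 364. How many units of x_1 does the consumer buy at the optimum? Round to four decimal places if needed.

x_1* = 3.1837

Set MRS = p_1/p_2: (12/x_1)/1 = p_1/p_2.
So x_1*(p_1,p_2) = 12·p_2/p_1, independent of income; and x_2* = (M − 12·p_2)/p_2.
At the given prices: x_1* = 12·13/49 = 3.1837.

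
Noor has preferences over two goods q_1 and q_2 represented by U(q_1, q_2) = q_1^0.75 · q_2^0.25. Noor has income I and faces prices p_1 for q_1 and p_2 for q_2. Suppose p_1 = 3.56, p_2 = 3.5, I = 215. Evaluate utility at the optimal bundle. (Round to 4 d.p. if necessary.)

V = 34.5633

The MRS is 3·q_2/q_1. Set MRS = p_1/p_2.
Rearranging, p_2·q_2 = (1/3)·p_1·q_1. Substituting into the budget gives p_1·q_1·(1 + (1/3)) = I.
Demand: q_1*(p_1,p_2,I) = 0.75·I/p_1 and q_2* = 0.25·I/p_2.
At p_1=3.56, p_2=3.5, I=215: q_1* = 0.75·215/3.56 = 45.2949, q_2* = 15.3571.
Utility at the optimum: U(45.2949, 15.3571) = 34.5633.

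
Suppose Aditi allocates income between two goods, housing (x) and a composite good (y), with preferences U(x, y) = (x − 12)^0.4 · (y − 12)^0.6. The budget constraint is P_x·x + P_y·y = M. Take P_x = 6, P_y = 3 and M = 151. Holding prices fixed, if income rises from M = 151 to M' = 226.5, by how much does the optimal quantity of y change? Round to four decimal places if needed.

Δy* = 15.1

This is Cobb-Douglas in (x−12, y−12): tangency gives 0.4·P_y·(y−12) = 0.6·P_x·(x−12).
After buying the subsistence bundle (12, 12), a share 0.4 of the remaining income goes to x: x* = 12 + 0.4·(M − 12P_x − 12P_y)/P_x.
Discretionary income = 151 − 12·6 − 12·3 = 43; y* = 12 + 0.6·43/3 = 20.6.
At M' = 226.5: y* = 35.7. Change: 35.7 − 20.6 = 15.1.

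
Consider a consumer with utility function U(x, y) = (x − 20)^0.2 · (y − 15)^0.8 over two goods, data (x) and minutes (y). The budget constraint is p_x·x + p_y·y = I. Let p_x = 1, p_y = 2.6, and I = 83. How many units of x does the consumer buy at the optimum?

This is Cobb-Douglas in (x−20, y−15): tangency gives 0.2·p_y·(y−15) = 0.8·p_x·(x−20).
Substituting into the budget: x* = 20 + 0.2·(I − 20·p_x − 15·p_y)/p_x, and y* = 15 + 0.8·(…)/p_y.
Discretionary income = 83 − 20·1 − 15·2.6 = 24; x* = 20 + 0.2·24/1 = 24.8.

x* = 24.8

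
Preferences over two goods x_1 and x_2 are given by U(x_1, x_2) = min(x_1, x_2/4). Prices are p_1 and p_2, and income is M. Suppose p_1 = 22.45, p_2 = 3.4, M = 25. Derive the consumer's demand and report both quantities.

With perfect complements, no substitution: consume in ratio x_1:x_2 = 1:4.
Budget: p_1·x_1 + p_2·4·x_1 = M, so (p_1 + 4·p_2)·x_1 = M.
Demand: x_1*(p_1,p_2,M) = M/(p_1 + 4·p_2), x_2* = 4·M/(p_1 + 4·p_2).
Here 22.45 + 4·3.4 = 36.05, giving x_1* = 0.6935 and x_2* = 2.7739.

x_1* = 0.6935, x_2* = 2.7739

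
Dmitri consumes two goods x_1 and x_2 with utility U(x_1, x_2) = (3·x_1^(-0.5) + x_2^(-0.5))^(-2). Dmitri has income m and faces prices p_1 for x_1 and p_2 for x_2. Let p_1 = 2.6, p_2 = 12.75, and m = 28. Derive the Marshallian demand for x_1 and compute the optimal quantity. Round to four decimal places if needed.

Substitute x_2 = (x_2/x_1)·x_1 into the budget: x_1* = m/(p_1 + p_2·(x_2/x_1)).
Numerically x_2/x_1 = 0.166556, so x_1* = 28/(2.6 + 12.75·0.166556) = 5.9277.

x_1* = 5.9277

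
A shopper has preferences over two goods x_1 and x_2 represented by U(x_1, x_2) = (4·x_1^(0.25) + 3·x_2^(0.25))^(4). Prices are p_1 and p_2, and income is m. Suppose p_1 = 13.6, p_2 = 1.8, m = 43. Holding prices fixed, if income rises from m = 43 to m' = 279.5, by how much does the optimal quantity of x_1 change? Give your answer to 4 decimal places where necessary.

MRS = MU_x_1/MU_x_2 = (4/3)·(x_2/x_1)^(0.75). Set equal to p_1/p_2.
Hence x_2/x_1 = ((3/4)·p_1/p_2)^(1/(0.75)), i.e. raised to the 4/3 power.
Substitute x_2 = (x_2/x_1)·x_1 into the budget: x_1* = m/(p_1 + p_2·(x_2/x_1)).
Numerically x_2/x_1 = 10.102687, so x_1* = 43/(13.6 + 1.8·10.102687) = 1.3528.
At m' = 279.5: x_1* = 8.7935. Change: 8.7935 − 1.3528 = 7.4407.

Δx_1* = 7.4407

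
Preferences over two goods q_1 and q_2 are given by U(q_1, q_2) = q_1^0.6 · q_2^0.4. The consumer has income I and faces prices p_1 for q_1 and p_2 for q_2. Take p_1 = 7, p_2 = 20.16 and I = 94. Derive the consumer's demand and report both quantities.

MU_q_1/MU_q_2 = (0.6·q_2)/(0.4·q_1); tangency sets this equal to p_1/p_2.
So 0.6·p_2·q_2 = 0.4·p_1·q_1; combined with the budget, a share 0.6 of income goes to q_1.
Demand: q_1*(p_1,p_2,I) = 0.6·I/p_1 and q_2* = 0.4·I/p_2.
At p_1=7, p_2=20.16, I=94: q_1* = 0.6·94/7 = 8.0571, q_2* = 1.8651.

q_1* = 8.0571, q_2* = 1.8651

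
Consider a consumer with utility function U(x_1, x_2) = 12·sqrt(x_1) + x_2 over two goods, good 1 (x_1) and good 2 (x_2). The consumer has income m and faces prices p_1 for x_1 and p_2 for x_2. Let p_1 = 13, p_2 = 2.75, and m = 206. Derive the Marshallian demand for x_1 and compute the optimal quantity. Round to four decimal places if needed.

x_1* = 1.6109

Set MRS = p_1/p_2: 6·x_1^(−1/2) = p_1/p_2.
Solve: √x_1 = 6·p_2/p_1, so x_1*(p_1,p_2) = (6·p_2/p_1)², and x_2* = (m − p_1·x_1*)/p_2.
Plugging in: x_1* = (6·2.75/13)² = 1.6109.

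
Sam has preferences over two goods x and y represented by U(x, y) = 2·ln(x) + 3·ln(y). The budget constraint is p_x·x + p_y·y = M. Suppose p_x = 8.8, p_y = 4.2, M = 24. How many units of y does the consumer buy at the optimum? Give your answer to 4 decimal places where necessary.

y* = 3.4286

MU_x/MU_y = (2·y)/(3·x); tangency sets this equal to p_x/p_y.
So 2·p_y·y = 3·p_x·x; combined with the budget, a share 0.4 of income goes to x.
Demand: x*(p_x,p_y,M) = 0.4·M/p_x and y* = 0.6·M/p_y.
At p_x=8.8, p_y=4.2, M=24: y* = 0.6·24/4.2 = 3.4286.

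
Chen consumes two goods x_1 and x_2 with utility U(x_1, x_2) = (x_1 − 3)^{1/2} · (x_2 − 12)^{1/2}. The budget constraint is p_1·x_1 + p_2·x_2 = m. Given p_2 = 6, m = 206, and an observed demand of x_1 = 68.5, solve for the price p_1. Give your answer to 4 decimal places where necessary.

p_1 = 1

MRS = (x_2−12)/(x_1−3). Tangency with p_1/p_2 gives x_2−12 = (p_1/p_2)·(x_1−3).
Substituting into the budget: x_1* = 3 + 0.5·(m − 3·p_1 − 12·p_2)/p_1, and x_2* = 12 + 0.5·(…)/p_2.
Set x_1* = 68.5 in the demand function and solve for p_1: p_1 = 1.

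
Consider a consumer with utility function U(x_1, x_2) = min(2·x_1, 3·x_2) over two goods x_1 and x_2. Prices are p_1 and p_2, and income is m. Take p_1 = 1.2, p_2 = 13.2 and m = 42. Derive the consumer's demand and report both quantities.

Demand: x_1*(p_1,p_2,m) = 3·m/(3·p_1 + 2·p_2), x_2* = 2·m/(3·p_1 + 2·p_2).
Here 3·1.2 + 2·13.2 = 30, giving x_1* = 4.2 and x_2* = 2.8.

x_1* = 4.2, x_2* = 2.8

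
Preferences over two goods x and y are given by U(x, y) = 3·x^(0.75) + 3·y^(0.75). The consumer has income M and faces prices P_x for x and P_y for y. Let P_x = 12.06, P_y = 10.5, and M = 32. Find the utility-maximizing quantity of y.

MU_x ∝ 3·x^(-0.25), MU_y ∝ 3·y^(-0.25), so MRS = (y/x)^(0.25) = P_x/P_y.
Solve for the ratio: y/x = [P_x/P_y]^(4).
Substitute y = (y/x)·x into the budget: x* = M/(P_x + P_y·(y/x)).
Numerically y/x = 1.740332, so x* = 32/(12.06 + 10.5·1.740332) = 1.0549 and y* = 1.740332·1.0549 = 1.8359.

y* = 1.8359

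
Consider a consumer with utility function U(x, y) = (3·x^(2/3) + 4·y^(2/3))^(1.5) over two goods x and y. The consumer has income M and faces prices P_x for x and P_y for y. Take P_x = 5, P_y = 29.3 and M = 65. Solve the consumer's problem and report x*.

x* = 12.1606

MU_x ∝ 3·x^(-1/3), MU_y ∝ 4·y^(-1/3), so MRS = (3/4)·(y/x)^(1/3) = P_x/P_y.
Solve for the ratio: y/x = [(4/3)·P_x/P_y]^(3).
Substitute y = (y/x)·x into the budget: x* = M/(P_x + P_y·(y/x)).
Numerically y/x = 0.011779, so x* = 65/(5 + 29.3·0.011779) = 12.1606.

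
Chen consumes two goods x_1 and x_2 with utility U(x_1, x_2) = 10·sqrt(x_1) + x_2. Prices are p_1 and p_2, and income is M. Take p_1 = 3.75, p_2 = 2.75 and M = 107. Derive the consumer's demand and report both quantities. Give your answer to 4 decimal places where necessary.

Thus x_1* = (5·p_2/p_1)² — independent of M — with the rest of income spent on x_2.
Plugging in: x_1* = (5·2.75/3.75)² = 13.4444, x_2* = 20.5758.

x_1* = 13.4444, x_2* = 20.5758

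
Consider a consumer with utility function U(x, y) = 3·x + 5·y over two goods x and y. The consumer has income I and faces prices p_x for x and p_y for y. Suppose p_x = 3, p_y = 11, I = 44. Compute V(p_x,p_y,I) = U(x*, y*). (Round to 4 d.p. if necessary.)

Perfect substitutes: compare marginal utility per dollar. 3/p_x vs 5/p_y → 1 vs 0.4545.
x gives more utility per dollar, so spend all income on x: x* = I/p_x, y* = 0.
Numerically: x* = 14.6667, y* = 0.
Utility at the optimum: U(14.6667, 0) = 44.

V = 44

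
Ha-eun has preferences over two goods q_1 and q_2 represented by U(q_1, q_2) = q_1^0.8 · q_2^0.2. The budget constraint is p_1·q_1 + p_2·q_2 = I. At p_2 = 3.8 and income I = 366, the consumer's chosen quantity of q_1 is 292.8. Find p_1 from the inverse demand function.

p_1 = 1

Tangency: MRS = 4·q_2/q_1 = p_1/p_2.
So 0.8·p_2·q_2 = 0.2·p_1·q_1; combined with the budget, a share 0.8 of income goes to q_1.
Demand: q_1*(p_1,p_2,I) = 0.8·I/p_1 and q_2* = 0.2·I/p_2.
Set q_1* = 292.8 in the demand function and solve for p_1: p_1 = 1.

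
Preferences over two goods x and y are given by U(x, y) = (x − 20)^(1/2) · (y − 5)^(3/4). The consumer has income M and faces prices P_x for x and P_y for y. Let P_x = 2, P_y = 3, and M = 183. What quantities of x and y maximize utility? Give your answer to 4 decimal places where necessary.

x* = 45.6, y* = 30.6

Substituting into the budget: x* = 20 + 0.4·(M − 20·P_x − 5·P_y)/P_x, and y* = 5 + 0.6·(…)/P_y.
Discretionary income = 183 − 20·2 − 5·3 = 128; x* = 20 + 0.4·128/2 = 45.6; y* = 5 + 0.6·128/3 = 30.6.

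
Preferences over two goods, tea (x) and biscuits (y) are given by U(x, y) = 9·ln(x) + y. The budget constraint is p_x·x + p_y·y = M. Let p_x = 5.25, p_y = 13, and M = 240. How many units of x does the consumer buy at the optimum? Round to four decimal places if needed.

x* = 22.2857

MU_x = 9/x, MU_y = 1. Tangency: 9/x = p_x/p_y.
So x*(p_x,p_y) = 9·p_y/p_x, independent of income; and y* = (M − 9·p_y)/p_y.
At the given prices: x* = 9·13/5.25 = 22.2857.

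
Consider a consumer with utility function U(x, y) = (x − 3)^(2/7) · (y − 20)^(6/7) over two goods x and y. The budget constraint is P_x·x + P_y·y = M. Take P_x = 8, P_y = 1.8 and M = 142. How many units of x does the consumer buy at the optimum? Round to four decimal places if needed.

Let x' = x−3, y' = y−20. MRS = (1/3)·y'/x' = P_x/P_y.
After buying the subsistence bundle (3, 20), a share 0.25 of the remaining income goes to x: x* = 3 + 0.25·(M − 3P_x − 20P_y)/P_x.
Discretionary income = 142 − 3·8 − 20·1.8 = 82; x* = 3 + 0.25·82/8 = 5.5625.

x* = 5.5625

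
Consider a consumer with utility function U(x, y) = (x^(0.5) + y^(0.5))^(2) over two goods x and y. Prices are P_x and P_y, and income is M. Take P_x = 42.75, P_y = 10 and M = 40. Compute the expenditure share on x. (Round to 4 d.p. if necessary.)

share on x = 0.1896

MRS = MU_x/MU_y = (y/x)^(0.5). Set equal to P_x/P_y.
Hence y/x = (P_x/P_y)^(1/(0.5)), i.e. raised to the 2 power.
Substitute y = (y/x)·x into the budget: x* = M/(P_x + P_y·(y/x)).
Numerically y/x = 18.275625, so x* = 40/(42.75 + 10·18.275625) = 0.1774 and y* = 18.275625·0.1774 = 3.2417.
Expenditure on x: 42.75·0.1774 = 7.5829; share = 0.1896.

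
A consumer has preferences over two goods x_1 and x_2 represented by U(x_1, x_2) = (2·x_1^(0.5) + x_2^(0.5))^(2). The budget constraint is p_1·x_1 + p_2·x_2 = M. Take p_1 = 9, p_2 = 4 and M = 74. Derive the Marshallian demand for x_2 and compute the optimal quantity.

x_2* = 6.66

MU_x_1 ∝ 2·x_1^(-0.5), MU_x_2 ∝ x_2^(-0.5), so MRS = 2·(x_2/x_1)^(0.5) = p_1/p_2.
Hence x_2/x_1 = ((1/2)·p_1/p_2)^(1/(0.5)), i.e. raised to the 2 power.
With the ratio pinned down, the budget gives x_1* = M/(p_1 + p_2·(x_2/x_1)) and x_2* = (x_2/x_1)·x_1*.
Numerically x_2/x_1 = 1.265625, so x_1* = 74/(9 + 4·1.265625) = 5.2622 and x_2* = 1.265625·5.2622 = 6.66.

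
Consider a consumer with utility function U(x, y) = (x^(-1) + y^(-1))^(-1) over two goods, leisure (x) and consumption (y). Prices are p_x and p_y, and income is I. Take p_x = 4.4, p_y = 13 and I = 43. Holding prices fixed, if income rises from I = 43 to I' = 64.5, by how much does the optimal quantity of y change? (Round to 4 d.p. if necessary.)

Δy* = 1.0456

From the CES first-order condition, (y/x)^(2) = p_x/p_y.
Hence y/x = (p_x/p_y)^(1/(2)), i.e. raised to the 0.5 power.
Substitute y = (y/x)·x into the budget: x* = I/(p_x + p_y·(y/x)).
Numerically y/x = 0.581774, so x* = 43/(4.4 + 13·0.581774) = 3.5944 and y* = 0.581774·3.5944 = 2.0911.
At I' = 64.5: y* = 3.1367. Change: 3.1367 − 2.0911 = 1.0456.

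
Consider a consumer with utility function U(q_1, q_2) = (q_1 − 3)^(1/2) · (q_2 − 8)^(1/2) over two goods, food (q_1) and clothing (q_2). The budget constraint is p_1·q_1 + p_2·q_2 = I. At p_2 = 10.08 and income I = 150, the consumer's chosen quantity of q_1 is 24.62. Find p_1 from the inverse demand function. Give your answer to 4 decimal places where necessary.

p_1 = 1.5

This is Cobb-Douglas in (q_1−3, q_2−8): tangency gives 0.5·p_2·(q_2−8) = 0.5·p_1·(q_1−3).
After buying the subsistence bundle (3, 8), a share 0.5 of the remaining income goes to q_1: q_1* = 3 + 0.5·(I − 3p_1 − 8p_2)/p_1.
Set q_1* = 24.62 in the demand function and solve for p_1: p_1 = 1.5.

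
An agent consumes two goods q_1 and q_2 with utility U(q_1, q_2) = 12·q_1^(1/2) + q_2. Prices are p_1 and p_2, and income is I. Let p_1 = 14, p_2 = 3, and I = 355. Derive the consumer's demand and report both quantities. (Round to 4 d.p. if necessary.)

q_1* = 1.6531, q_2* = 110.619

Utility is quasi-linear in q_2; the FOC for q_1 is 6/√q_1 = p_1/p_2.
Thus q_1* = (6·p_2/p_1)² — independent of I — with the rest of income spent on q_2.
Plugging in: q_1* = (6·3/14)² = 1.6531, q_2* = 110.619.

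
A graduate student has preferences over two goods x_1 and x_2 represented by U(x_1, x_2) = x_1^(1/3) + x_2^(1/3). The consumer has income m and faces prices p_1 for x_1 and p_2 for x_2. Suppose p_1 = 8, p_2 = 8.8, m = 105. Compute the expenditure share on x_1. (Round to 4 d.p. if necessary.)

share on x_1 = 0.5119

MRS = MU_x_1/MU_x_2 = (x_2/x_1)^(2/3). Set equal to p_1/p_2.
Hence x_2/x_1 = (p_1/p_2)^(1/(2/3)), i.e. raised to the 1.5 power.
Substitute x_2 = (x_2/x_1)·x_1 into the budget: x_1* = m/(p_1 + p_2·(x_2/x_1)).
Numerically x_2/x_1 = 0.866784, so x_1* = 105/(8 + 8.8·0.866784) = 6.7188 and x_2* = 0.866784·6.7188 = 5.8238.
Expenditure on x_1: 8·6.7188 = 53.7507; share = 0.5119.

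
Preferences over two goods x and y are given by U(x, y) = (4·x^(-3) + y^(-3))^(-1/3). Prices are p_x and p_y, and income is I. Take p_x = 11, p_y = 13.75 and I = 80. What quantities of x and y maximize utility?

With the ratio pinned down, the budget gives x* = I/(p_x + p_y·(y/x)) and y* = (y/x)·x*.
Numerically y/x = 0.66874, so x* = 80/(11 + 13.75·0.66874) = 3.9613 and y* = 0.66874·3.9613 = 2.6491.

x* = 3.9613, y* = 2.6491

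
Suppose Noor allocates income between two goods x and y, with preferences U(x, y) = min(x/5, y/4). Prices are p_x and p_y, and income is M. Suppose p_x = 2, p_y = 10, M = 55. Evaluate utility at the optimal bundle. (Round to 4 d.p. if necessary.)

V = 1.1

With perfect complements, no substitution: consume in ratio x:y = 5:4.
Budget: p_x·x + p_y·(4/5)·x = M, so (5·p_x + 4·p_y)·x = 5·M.
Demand: x*(p_x,p_y,M) = 5·M/(5·p_x + 4·p_y), y* = 4·M/(5·p_x + 4·p_y).
Here 5·2 + 4·10 = 50, giving x* = 5.5 and y* = 4.4.
Utility at the optimum: U(5.5, 4.4) = 1.1.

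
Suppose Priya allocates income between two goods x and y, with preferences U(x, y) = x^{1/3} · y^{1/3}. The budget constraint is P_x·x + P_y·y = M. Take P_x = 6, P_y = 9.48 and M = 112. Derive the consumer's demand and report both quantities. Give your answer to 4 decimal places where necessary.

Tangency: MRS = y/x = P_x/P_y.
So 1/3·P_y·y = 1/3·P_x·x; combined with the budget, a share 0.5 of income goes to x.
Demand: x*(P_x,P_y,M) = 0.5·M/P_x and y* = 0.5·M/P_y.
At P_x=6, P_y=9.48, M=112: x* = 0.5·112/6 = 9.3333, y* = 5.9072.

x* = 9.3333, y* = 5.9072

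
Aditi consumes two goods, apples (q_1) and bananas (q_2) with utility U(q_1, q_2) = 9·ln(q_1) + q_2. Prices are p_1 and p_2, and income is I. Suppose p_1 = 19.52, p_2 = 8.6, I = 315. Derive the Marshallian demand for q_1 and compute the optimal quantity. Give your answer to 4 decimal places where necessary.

q_1* = 3.9652

At the given prices: q_1* = 9·8.6/19.52 = 3.9652.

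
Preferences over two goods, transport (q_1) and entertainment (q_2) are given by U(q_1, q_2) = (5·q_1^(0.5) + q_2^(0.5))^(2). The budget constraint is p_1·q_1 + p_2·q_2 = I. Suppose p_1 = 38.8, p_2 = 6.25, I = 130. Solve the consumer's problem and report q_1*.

From the CES first-order condition, 5·(q_2/q_1)^(0.5) = p_1/p_2.
Hence q_2/q_1 = ((1/5)·p_1/p_2)^(1/(0.5)), i.e. raised to the 2 power.
Substitute q_2 = (q_2/q_1)·q_1 into the budget: q_1* = I/(p_1 + p_2·(q_2/q_1)).
Numerically q_2/q_1 = 1.541571, so q_1* = 130/(38.8 + 6.25·1.541571) = 2.684.

q_1* = 2.684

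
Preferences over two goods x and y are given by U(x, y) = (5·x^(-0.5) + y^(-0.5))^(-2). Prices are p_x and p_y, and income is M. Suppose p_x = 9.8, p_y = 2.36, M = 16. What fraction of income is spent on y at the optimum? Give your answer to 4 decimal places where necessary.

share on y = 0.1754

Substitute y = (y/x)·x into the budget: x* = M/(p_x + p_y·(y/x)).
Numerically y/x = 0.883546, so x* = 16/(9.8 + 2.36·0.883546) = 1.3462 and y* = 0.883546·1.3462 = 1.1894.
Expenditure on y: 2.36·1.1894 = 2.8071; share = 0.1754.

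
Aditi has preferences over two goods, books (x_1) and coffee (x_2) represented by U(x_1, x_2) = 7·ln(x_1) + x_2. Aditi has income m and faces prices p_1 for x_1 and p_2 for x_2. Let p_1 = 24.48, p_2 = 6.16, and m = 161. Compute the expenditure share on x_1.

Set MRS = p_1/p_2: (7/x_1)/1 = p_1/p_2.
So x_1*(p_1,p_2) = 7·p_2/p_1, independent of income; and x_2* = (m − 7·p_2)/p_2.
At the given prices: x_1* = 7·6.16/24.48 = 1.7614, and x_2* = 19.1364.
Expenditure on x_1: 24.48·1.7614 = 43.12; share = 0.2678.

share on x_1 = 0.2678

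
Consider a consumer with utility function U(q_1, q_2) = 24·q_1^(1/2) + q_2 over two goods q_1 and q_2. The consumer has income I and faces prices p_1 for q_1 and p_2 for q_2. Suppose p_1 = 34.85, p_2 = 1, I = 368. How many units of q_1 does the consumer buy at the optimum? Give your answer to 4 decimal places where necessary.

q_1* = 0.1186

MU_q_1 = 12/√q_1, MU_q_2 = 1. Tangency: 12/√q_1 = p_1/p_2.
Thus q_1* = (12·p_2/p_1)² — independent of I — with the rest of income spent on q_2.
Plugging in: q_1* = (12·1/34.85)² = 0.1186.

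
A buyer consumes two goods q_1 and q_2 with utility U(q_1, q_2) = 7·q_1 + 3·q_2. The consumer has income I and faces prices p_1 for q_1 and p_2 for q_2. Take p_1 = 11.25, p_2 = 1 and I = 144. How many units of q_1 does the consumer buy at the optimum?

Linear utility — the consumer picks whichever good has higher MU/price: 7/11.25 = 0.6222 vs 3/1 = 3.
q_2 gives more utility per dollar, so spend all income on q_2: q_2* = I/p_2, q_1* = 0.
Numerically: q_1* = 0, q_2* = 144.

q_1* = 0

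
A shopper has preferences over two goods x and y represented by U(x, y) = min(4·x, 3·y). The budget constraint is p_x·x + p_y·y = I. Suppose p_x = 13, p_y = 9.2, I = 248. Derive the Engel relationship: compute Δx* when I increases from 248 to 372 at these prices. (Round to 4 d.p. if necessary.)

Δx* = 4.9077

Demand: x*(p_x,p_y,I) = 3·I/(3·p_x + 4·p_y), y* = 4·I/(3·p_x + 4·p_y).
Here 3·13 + 4·9.2 = 75.8, giving x* = 9.8153.
At I' = 372: x* = 14.723. Change: 14.723 − 9.8153 = 4.9077.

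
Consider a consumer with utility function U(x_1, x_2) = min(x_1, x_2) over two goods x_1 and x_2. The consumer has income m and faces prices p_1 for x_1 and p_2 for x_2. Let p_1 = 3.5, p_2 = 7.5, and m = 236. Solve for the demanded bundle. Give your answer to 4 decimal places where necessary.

Leontief preferences: the optimum is at the kink where x_1/1 = x_2/1, i.e. x_2 = x_1.
Budget: p_1·x_1 + p_2·x_1 = m, so (p_1 + p_2)·x_1 = m.
Demand: x_1*(p_1,p_2,m) = m/(p_1 + p_2), x_2* = m/(p_1 + p_2).
Here 3.5 + 7.5 = 11, giving x_1* = 21.4545 and x_2* = 21.4545.

x_1* = 21.4545, x_2* = 21.4545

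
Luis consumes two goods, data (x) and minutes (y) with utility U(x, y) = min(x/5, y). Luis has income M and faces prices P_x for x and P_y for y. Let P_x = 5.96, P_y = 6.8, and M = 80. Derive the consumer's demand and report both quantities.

Leontief preferences: the optimum is at the kink where x/5 = y/1, i.e. y = (1/5)·x.
Budget: P_x·x + P_y·(1/5)·x = M, so (5·P_x + P_y)·x = 5·M.
Demand: x*(P_x,P_y,M) = 5·M/(5·P_x + P_y), y* = M/(5·P_x + P_y).
Here 5·5.96 + 6.8 = 36.6, giving x* = 10.929 and y* = 2.1858.

x* = 10.929, y* = 2.1858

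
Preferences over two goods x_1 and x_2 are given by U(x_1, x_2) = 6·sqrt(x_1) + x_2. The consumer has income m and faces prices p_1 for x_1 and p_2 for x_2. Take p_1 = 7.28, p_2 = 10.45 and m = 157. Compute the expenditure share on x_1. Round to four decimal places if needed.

share on x_1 = 0.8599

Set MRS = p_1/p_2: 3·x_1^(−1/2) = p_1/p_2.
Thus x_1* = (3·p_2/p_1)² — independent of m — with the rest of income spent on x_2.
Plugging in: x_1* = (3·10.45/7.28)² = 18.5444, x_2* = 2.105.
Expenditure on x_1: 7.28·18.5444 = 135.0031; share = 0.8599.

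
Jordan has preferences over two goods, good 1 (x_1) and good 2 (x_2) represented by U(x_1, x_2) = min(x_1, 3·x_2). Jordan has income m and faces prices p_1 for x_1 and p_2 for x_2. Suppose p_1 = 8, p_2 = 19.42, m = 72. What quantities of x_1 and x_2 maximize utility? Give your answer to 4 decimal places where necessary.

With perfect complements, no substitution: consume in ratio x_1:x_2 = 3:1.
Budget: p_1·x_1 + p_2·(1/3)·x_1 = m, so (3·p_1 + p_2)·x_1 = 3·m.
Demand: x_1*(p_1,p_2,m) = 3·m/(3·p_1 + p_2), x_2* = m/(3·p_1 + p_2).
Here 3·8 + 19.42 = 43.42, giving x_1* = 4.9747 and x_2* = 1.6582.

x_1* = 4.9747, x_2* = 1.6582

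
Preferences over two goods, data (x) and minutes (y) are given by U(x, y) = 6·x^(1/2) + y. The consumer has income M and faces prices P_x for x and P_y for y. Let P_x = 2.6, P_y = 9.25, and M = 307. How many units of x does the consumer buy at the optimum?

MU_x = 3/√x, MU_y = 1. Tangency: 3/√x = P_x/P_y.
Solve: √x = 3·P_y/P_x, so x*(P_x,P_y) = (3·P_y/P_x)², and y* = (M − P_x·x*)/P_y.
Plugging in: x* = (3·9.25/2.6)² = 113.9146.

x* = 113.9146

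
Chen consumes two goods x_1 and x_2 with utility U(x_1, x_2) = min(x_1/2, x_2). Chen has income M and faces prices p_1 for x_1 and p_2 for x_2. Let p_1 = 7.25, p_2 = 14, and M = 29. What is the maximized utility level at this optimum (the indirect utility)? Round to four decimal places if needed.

V = 1.0175

With perfect complements, no substitution: consume in ratio x_1:x_2 = 2:1.
Budget: p_1·x_1 + p_2·(1/2)·x_1 = M, so (2·p_1 + p_2)·x_1 = 2·M.
Demand: x_1*(p_1,p_2,M) = 2·M/(2·p_1 + p_2), x_2* = M/(2·p_1 + p_2).
Here 2·7.25 + 14 = 28.5, giving x_1* = 2.0351 and x_2* = 1.0175.
Utility at the optimum: U(2.0351, 1.0175) = 1.0175.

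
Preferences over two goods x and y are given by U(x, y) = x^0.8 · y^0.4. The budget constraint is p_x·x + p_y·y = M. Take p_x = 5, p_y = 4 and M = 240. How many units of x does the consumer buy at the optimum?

x* = 32

The MRS is 2·y/x. Set MRS = p_x/p_y.
So 0.8·p_y·y = 0.4·p_x·x; combined with the budget, a share 2/3 of income goes to x.
Demand: x*(p_x,p_y,M) = 2/3·M/p_x and y* = 1/3·M/p_y.
At p_x=5, p_y=4, M=240: x* = 2/3·240/5 = 32.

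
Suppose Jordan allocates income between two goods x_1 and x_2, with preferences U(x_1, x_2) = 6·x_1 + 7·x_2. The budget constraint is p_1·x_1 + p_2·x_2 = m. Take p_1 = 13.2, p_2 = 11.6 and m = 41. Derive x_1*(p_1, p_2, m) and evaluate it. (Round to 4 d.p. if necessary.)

x_1* = 0

Perfect substitutes: compare marginal utility per dollar. 6/p_1 vs 7/p_2 → 0.4545 vs 0.6034.
x_2 gives more utility per dollar, so spend all income on x_2: x_2* = m/p_2, x_1* = 0.
Numerically: x_1* = 0, x_2* = 3.5345.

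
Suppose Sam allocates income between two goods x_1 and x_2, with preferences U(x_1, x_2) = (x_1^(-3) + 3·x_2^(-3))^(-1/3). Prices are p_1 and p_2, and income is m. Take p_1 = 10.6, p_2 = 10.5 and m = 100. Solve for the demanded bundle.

x_1* = 4.0897, x_2* = 5.3951

MRS = MU_x_1/MU_x_2 = (1/3)·(x_2/x_1)^(4). Set equal to p_1/p_2.
Hence x_2/x_1 = (3·p_1/p_2)^(1/(4)), i.e. raised to the 0.25 power.
With the ratio pinned down, the budget gives x_1* = m/(p_1 + p_2·(x_2/x_1)) and x_2* = (x_2/x_1)·x_1*.
Numerically x_2/x_1 = 1.319196, so x_1* = 100/(10.6 + 10.5·1.319196) = 4.0897 and x_2* = 1.319196·4.0897 = 5.3951.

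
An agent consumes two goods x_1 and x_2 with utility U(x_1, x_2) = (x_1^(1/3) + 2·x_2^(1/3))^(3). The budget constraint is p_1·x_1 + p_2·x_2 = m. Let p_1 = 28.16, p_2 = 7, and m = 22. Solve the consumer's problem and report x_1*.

x_1* = 0.1171

MRS = MU_x_1/MU_x_2 = (1/2)·(x_2/x_1)^(2/3). Set equal to p_1/p_2.
Solve for the ratio: x_2/x_1 = [2·p_1/p_2]^(1.5).
Substitute x_2 = (x_2/x_1)·x_1 into the budget: x_1* = m/(p_1 + p_2·(x_2/x_1)).
Numerically x_2/x_1 = 22.821643, so x_1* = 22/(28.16 + 7·22.821643) = 0.1171.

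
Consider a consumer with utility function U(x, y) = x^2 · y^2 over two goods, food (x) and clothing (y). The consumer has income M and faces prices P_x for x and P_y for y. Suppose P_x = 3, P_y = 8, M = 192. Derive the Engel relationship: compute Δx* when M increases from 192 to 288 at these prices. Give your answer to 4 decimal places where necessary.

At P_x=3, P_y=8, M=192: x* = 0.5·192/3 = 32.
At M' = 288: x* = 48. Change: 48 − 32 = 16.

Δx* = 16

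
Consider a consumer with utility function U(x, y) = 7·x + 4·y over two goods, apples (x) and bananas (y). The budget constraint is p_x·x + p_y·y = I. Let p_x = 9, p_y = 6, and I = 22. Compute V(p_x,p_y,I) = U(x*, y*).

V = 17.1111

Linear utility — the consumer picks whichever good has higher MU/price: 7/9 = 0.7778 vs 4/6 = 0.6667.
x gives more utility per dollar, so spend all income on x: x* = I/p_x, y* = 0.
Numerically: x* = 2.4444, y* = 0.
Utility at the optimum: U(2.4444, 0) = 17.1111.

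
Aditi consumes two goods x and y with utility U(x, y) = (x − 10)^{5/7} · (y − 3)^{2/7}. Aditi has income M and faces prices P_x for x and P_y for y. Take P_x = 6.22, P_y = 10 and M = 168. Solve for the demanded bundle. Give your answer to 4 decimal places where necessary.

MRS = (5/2)·(y−3)/(x−10). Tangency with P_x/P_y gives y−3 = (2/5)·(P_x/P_y)·(x−10).
Substituting into the budget: x* = 10 + 5/7·(M − 10·P_x − 3·P_y)/P_x, and y* = 3 + 2/7·(…)/P_y.
Discretionary income = 168 − 10·6.22 − 3·10 = 75.8; x* = 10 + 5/7·75.8/6.22 = 18.7046; y* = 3 + 2/7·75.8/10 = 5.1657.

x* = 18.7046, y* = 5.1657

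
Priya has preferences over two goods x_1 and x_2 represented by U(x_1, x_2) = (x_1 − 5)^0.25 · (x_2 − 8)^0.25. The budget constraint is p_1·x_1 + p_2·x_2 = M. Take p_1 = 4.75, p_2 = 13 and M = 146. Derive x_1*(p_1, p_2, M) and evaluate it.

x_1* = 6.9211

Let x_1' = x_1−5, x_2' = x_2−8. MRS = x_2'/x_1' = p_1/p_2.
Substituting into the budget: x_1* = 5 + 0.5·(M − 5·p_1 − 8·p_2)/p_1, and x_2* = 8 + 0.5·(…)/p_2.
Discretionary income = 146 − 5·4.75 − 8·13 = 18.25; x_1* = 5 + 0.5·18.25/4.75 = 6.9211.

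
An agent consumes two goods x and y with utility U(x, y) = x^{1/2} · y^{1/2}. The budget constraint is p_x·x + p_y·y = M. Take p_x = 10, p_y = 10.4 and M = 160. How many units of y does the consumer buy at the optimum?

MU_x/MU_y = (0.5·y)/(0.5·x); tangency sets this equal to p_x/p_y.
So 0.5·p_y·y = 0.5·p_x·x; combined with the budget, a share 0.5 of income goes to x.
Demand: x*(p_x,p_y,M) = 0.5·M/p_x and y* = 0.5·M/p_y.
At p_x=10, p_y=10.4, M=160: y* = 0.5·160/10.4 = 7.6923.

y* = 7.6923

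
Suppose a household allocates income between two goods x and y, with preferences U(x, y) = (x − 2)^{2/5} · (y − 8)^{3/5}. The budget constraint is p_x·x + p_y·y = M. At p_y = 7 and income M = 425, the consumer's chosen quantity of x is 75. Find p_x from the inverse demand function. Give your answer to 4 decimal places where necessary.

This is Cobb-Douglas in (x−2, y−8): tangency gives 0.4·p_y·(y−8) = 0.6·p_x·(x−2).
Substituting into the budget: x* = 2 + 0.4·(M − 2·p_x − 8·p_y)/p_x, and y* = 8 + 0.6·(…)/p_y.
Set x* = 75 in the demand function and solve for p_x: p_x = 2.

p_x = 2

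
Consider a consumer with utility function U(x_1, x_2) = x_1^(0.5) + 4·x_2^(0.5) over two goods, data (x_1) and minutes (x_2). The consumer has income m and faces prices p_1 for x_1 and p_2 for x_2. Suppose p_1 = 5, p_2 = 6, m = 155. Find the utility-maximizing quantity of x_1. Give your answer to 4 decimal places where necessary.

MRS = MU_x_1/MU_x_2 = (1/4)·(x_2/x_1)^(0.5). Set equal to p_1/p_2.
Solve for the ratio: x_2/x_1 = [4·p_1/p_2]^(2).
With the ratio pinned down, the budget gives x_1* = m/(p_1 + p_2·(x_2/x_1)) and x_2* = (x_2/x_1)·x_1*.
Numerically x_2/x_1 = 11.111111, so x_1* = 155/(5 + 6·11.111111) = 2.1628.

x_1* = 2.1628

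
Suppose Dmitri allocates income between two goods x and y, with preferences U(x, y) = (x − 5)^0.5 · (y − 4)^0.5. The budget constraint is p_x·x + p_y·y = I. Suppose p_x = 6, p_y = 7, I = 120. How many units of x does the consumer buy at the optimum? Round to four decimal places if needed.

x* = 10.1667

This is Cobb-Douglas in (x−5, y−4): tangency gives 0.5·p_y·(y−4) = 0.5·p_x·(x−5).
After buying the subsistence bundle (5, 4), a share 0.5 of the remaining income goes to x: x* = 5 + 0.5·(I − 5p_x − 4p_y)/p_x.
Discretionary income = 120 − 5·6 − 4·7 = 62; x* = 5 + 0.5·62/6 = 10.1667.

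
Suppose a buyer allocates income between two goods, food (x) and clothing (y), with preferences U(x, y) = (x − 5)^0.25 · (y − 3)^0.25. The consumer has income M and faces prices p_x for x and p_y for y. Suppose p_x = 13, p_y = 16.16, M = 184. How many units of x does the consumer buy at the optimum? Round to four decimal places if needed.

MRS = (y−3)/(x−5). Tangency with p_x/p_y gives y−3 = (p_x/p_y)·(x−5).
After buying the subsistence bundle (5, 3), a share 0.5 of the remaining income goes to x: x* = 5 + 0.5·(M − 5p_x − 3p_y)/p_x.
Discretionary income = 184 − 5·13 − 3·16.16 = 70.52; x* = 5 + 0.5·70.52/13 = 7.7123.

x* = 7.7123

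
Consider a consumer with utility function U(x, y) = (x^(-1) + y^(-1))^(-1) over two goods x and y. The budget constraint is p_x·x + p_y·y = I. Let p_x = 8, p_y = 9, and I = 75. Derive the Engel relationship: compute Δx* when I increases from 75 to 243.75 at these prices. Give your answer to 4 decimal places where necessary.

Δx* = 10.2364

MRS = MU_x/MU_y = (y/x)^(2). Set equal to p_x/p_y.
Hence y/x = (p_x/p_y)^(1/(2)), i.e. raised to the 0.5 power.
With the ratio pinned down, the budget gives x* = I/(p_x + p_y·(y/x)) and y* = (y/x)·x*.
Numerically y/x = 0.942809, so x* = 75/(8 + 9·0.942809) = 4.5495.
At I' = 243.75: x* = 14.7859. Change: 14.7859 − 4.5495 = 10.2364.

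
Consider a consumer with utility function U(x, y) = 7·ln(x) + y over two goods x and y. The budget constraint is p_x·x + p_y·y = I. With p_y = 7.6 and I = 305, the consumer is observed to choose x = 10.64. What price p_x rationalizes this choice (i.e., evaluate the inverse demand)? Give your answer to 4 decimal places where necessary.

p_x = 5

Set MRS = p_x/p_y: (7/x)/1 = p_x/p_y.
So x*(p_x,p_y) = 7·p_y/p_x, independent of income; and y* = (I − 7·p_y)/p_y.
Set x* = 10.64 in the demand function and solve for p_x: p_x = 5.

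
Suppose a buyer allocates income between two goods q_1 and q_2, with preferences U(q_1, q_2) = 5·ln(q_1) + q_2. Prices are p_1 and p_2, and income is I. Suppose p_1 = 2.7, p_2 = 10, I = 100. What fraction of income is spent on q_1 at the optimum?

Set MRS = p_1/p_2: (5/q_1)/1 = p_1/p_2.
So q_1*(p_1,p_2) = 5·p_2/p_1, independent of income; and q_2* = (I − 5·p_2)/p_2.
At the given prices: q_1* = 5·10/2.7 = 18.5185, and q_2* = 5.
Expenditure on q_1: 2.7·18.5185 = 50; share = 0.5.

share on q_1 = 0.5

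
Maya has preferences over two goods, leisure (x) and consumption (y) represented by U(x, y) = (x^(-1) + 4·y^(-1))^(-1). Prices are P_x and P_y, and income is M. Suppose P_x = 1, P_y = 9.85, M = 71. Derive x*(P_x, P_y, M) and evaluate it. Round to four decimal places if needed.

x* = 9.7568

MRS = MU_x/MU_y = (1/4)·(y/x)^(2). Set equal to P_x/P_y.
Hence y/x = (4·P_x/P_y)^(1/(2)), i.e. raised to the 0.5 power.
Substitute y = (y/x)·x into the budget: x* = M/(P_x + P_y·(y/x)).
Numerically y/x = 0.637253, so x* = 71/(1 + 9.85·0.637253) = 9.7568.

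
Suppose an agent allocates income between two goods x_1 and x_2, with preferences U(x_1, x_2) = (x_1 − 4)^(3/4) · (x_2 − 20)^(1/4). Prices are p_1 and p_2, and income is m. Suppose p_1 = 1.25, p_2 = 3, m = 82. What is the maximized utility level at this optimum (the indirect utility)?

Substituting into the budget: x_1* = 4 + 0.75·(m − 4·p_1 − 20·p_2)/p_1, and x_2* = 20 + 0.25·(…)/p_2.
Discretionary income = 82 − 4·1.25 − 20·3 = 17; x_1* = 4 + 0.75·17/1.25 = 14.2; x_2* = 20 + 0.25·17/3 = 21.4167.
Utility at the optimum: U(14.2, 21.4167) = 6.2268.

V = 6.2268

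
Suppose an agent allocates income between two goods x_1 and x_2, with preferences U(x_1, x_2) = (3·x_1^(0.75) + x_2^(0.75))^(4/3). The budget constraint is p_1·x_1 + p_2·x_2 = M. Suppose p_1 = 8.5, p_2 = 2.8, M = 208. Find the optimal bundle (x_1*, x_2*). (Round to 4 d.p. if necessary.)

MRS = MU_x_1/MU_x_2 = 3·(x_2/x_1)^(0.25). Set equal to p_1/p_2.
Hence x_2/x_1 = ((1/3)·p_1/p_2)^(1/(0.25)), i.e. raised to the 4 power.
With the ratio pinned down, the budget gives x_1* = M/(p_1 + p_2·(x_2/x_1)) and x_2* = (x_2/x_1)·x_1*.
Numerically x_2/x_1 = 1.048476, so x_1* = 208/(8.5 + 2.8·1.048476) = 18.1886 and x_2* = 1.048476·18.1886 = 19.0703.

x_1* = 18.1886, x_2* = 19.0703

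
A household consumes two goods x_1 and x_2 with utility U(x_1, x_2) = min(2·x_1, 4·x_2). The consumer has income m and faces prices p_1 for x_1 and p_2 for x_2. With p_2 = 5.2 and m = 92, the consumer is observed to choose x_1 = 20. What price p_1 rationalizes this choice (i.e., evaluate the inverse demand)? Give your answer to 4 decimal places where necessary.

With perfect complements, no substitution: consume in ratio x_1:x_2 = 4:2.
Budget: p_1·x_1 + p_2·(1/2)·x_1 = m, so (4·p_1 + 2·p_2)·x_1 = 4·m.
Demand: x_1*(p_1,p_2,m) = 4·m/(4·p_1 + 2·p_2), x_2* = 2·m/(4·p_1 + 2·p_2).
Set x_1* = 20 in the demand function and solve for p_1: p_1 = 2.

p_1 = 2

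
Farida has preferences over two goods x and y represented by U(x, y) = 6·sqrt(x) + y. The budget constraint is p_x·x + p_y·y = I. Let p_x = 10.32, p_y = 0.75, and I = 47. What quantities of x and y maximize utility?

x* = 0.0475, y* = 62.0126

MU_x = 3/√x, MU_y = 1. Tangency: 3/√x = p_x/p_y.
Thus x* = (3·p_y/p_x)² — independent of I — with the rest of income spent on y.
Plugging in: x* = (3·0.75/10.32)² = 0.0475, y* = 62.0126.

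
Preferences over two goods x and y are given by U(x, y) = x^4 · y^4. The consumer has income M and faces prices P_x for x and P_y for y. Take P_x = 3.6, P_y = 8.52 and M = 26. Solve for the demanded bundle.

x* = 3.6111, y* = 1.5258

Tangency: MRS = y/x = P_x/P_y.
So 4·P_y·y = 4·P_x·x; combined with the budget, a share 0.5 of income goes to x.
Demand: x*(P_x,P_y,M) = 0.5·M/P_x and y* = 0.5·M/P_y.
At P_x=3.6, P_y=8.52, M=26: x* = 0.5·26/3.6 = 3.6111, y* = 1.5258.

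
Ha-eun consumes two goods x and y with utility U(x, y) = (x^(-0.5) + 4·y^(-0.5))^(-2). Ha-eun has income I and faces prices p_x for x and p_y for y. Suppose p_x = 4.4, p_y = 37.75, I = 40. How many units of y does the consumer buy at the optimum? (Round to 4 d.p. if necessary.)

y* = 0.8875

MU_x ∝ x^(-1.5), MU_y ∝ 4·y^(-1.5), so MRS = (1/4)·(y/x)^(1.5) = p_x/p_y.
Hence y/x = (4·p_x/p_y)^(1/(1.5)), i.e. raised to the 2/3 power.
With the ratio pinned down, the budget gives x* = I/(p_x + p_y·(y/x)) and y* = (y/x)·x*.
Numerically y/x = 0.601262, so x* = 40/(4.4 + 37.75·0.601262) = 1.4761 and y* = 0.601262·1.4761 = 0.8875.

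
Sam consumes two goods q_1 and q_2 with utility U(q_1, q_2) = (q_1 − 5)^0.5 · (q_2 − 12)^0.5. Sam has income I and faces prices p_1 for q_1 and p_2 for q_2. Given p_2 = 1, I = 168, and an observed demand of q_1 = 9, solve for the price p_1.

p_1 = 12

This is Cobb-Douglas in (q_1−5, q_2−12): tangency gives 0.5·p_2·(q_2−12) = 0.5·p_1·(q_1−5).
Substituting into the budget: q_1* = 5 + 0.5·(I − 5·p_1 − 12·p_2)/p_1, and q_2* = 12 + 0.5·(…)/p_2.
Set q_1* = 9 in the demand function and solve for p_1: p_1 = 12.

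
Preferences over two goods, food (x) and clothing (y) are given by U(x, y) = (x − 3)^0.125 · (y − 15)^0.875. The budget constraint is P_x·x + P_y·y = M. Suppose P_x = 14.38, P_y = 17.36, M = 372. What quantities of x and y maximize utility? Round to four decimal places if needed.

x* = 3.5951, y* = 18.4506

Let x' = x−3, y' = y−15. MRS = (1/7)·y'/x' = P_x/P_y.
Substituting into the budget: x* = 3 + 0.125·(M − 3·P_x − 15·P_y)/P_x, and y* = 15 + 0.875·(…)/P_y.
Discretionary income = 372 − 3·14.38 − 15·17.36 = 68.46; x* = 3 + 0.125·68.46/14.38 = 3.5951; y* = 15 + 0.875·68.46/17.36 = 18.4506.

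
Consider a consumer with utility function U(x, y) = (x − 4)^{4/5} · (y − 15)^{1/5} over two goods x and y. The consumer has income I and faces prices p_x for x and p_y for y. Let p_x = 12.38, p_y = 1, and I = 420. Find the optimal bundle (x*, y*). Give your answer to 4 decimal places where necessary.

x* = 26.9712, y* = 86.096

This is Cobb-Douglas in (x−4, y−15): tangency gives 0.8·p_y·(y−15) = 0.2·p_x·(x−4).
After buying the subsistence bundle (4, 15), a share 0.8 of the remaining income goes to x: x* = 4 + 0.8·(I − 4p_x − 15p_y)/p_x.
Discretionary income = 420 − 4·12.38 − 15·1 = 355.48; x* = 4 + 0.8·355.48/12.38 = 26.9712; y* = 15 + 0.2·355.48/1 = 86.096.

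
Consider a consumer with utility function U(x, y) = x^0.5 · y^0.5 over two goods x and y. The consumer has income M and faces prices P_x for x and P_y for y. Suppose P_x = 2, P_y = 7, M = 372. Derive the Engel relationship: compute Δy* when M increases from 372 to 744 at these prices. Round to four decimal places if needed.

The MRS is y/x. Set MRS = P_x/P_y.
Rearranging, P_y·y = P_x·x. Substituting into the budget gives P_x·x·(1 + 1) = M.
Demand: x*(P_x,P_y,M) = 0.5·M/P_x and y* = 0.5·M/P_y.
At P_x=2, P_y=7, M=372: y* = 0.5·372/7 = 26.5714.
At M' = 744: y* = 53.1429. Change: 53.1429 − 26.5714 = 26.5714.

Δy* = 26.5714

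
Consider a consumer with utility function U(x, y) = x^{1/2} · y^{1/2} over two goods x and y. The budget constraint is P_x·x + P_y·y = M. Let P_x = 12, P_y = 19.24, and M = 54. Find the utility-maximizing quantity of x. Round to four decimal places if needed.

x* = 2.25

MU_x/MU_y = (0.5·y)/(0.5·x); tangency sets this equal to P_x/P_y.
Rearranging, P_y·y = P_x·x. Substituting into the budget gives P_x·x·(1 + 1) = M.
Demand: x*(P_x,P_y,M) = 0.5·M/P_x and y* = 0.5·M/P_y.
At P_x=12, P_y=19.24, M=54: x* = 0.5·54/12 = 2.25.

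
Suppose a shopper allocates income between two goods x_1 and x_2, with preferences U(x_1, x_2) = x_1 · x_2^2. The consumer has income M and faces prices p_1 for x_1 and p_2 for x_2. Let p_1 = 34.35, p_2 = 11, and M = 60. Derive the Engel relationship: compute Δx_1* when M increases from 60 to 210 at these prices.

The MRS is (1/2)·x_2/x_1. Set MRS = p_1/p_2.
Rearranging, p_2·x_2 = 2·p_1·x_1. Substituting into the budget gives p_1·x_1·(1 + 2) = M.
Demand: x_1*(p_1,p_2,M) = 1/3·M/p_1 and x_2* = 2/3·M/p_2.
At p_1=34.35, p_2=11, M=60: x_1* = 1/3·60/34.35 = 0.5822.
At M' = 210: x_1* = 2.0378. Change: 2.0378 − 0.5822 = 1.4556.

Δx_1* = 1.4556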